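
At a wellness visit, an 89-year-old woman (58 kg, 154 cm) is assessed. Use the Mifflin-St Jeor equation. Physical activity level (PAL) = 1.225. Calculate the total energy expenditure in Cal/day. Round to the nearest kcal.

Mifflin-St Jeor (female): BMR = 10(58) + 6.25(154) − 5(89) − 161 = 580 + 962.5 − 445 − 161 = 936.5 kcal/day.
TEE = BMR × activity factor = 936.5 × 1.225 = 1147.2125 kcal/day.

1147 Cal/day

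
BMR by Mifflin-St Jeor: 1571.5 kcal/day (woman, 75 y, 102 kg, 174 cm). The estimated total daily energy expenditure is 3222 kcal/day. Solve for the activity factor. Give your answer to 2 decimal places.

2.05

Activity factor = TEE ÷ BMR = 3222 ÷ 1571.5 = 2.05.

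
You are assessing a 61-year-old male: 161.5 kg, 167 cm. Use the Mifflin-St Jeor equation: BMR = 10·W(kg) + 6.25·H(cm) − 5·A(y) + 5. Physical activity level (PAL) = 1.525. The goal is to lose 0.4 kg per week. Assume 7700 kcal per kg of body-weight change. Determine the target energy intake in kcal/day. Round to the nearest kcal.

Mifflin-St Jeor (male): BMR = 10(161.5) + 6.25(167) − 5(61) + 5 = 1615 + 1043.75 − 305 + 5 = 2358.75 kcal/day.
TEE = 2358.75 × 1.525 = 3597.0938 kcal/day.
Required daily deficit = 0.4 × 7700 ÷ 7 = 440 kcal/day.
Target intake = 3597.0938 − 440 = 3157.0938 kcal/day.

3157 kcal/day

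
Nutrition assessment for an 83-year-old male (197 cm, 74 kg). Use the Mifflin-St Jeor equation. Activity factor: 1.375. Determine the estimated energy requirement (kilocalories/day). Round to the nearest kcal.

Mifflin-St Jeor (male): BMR = 10(74) + 6.25(197) − 5(83) + 5 = 740 + 1231.25 − 415 + 5 = 1561.25 kcal/day.
TEE = BMR × activity factor = 1561.25 × 1.375 = 2146.7188 kcal/day.

2147 kilocalories/day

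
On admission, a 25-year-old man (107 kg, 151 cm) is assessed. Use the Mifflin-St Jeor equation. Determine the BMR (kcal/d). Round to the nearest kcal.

1894 kcal/d

Mifflin-St Jeor (male): BMR = 10(107) + 6.25(151) − 5(25) + 5 = 1070 + 943.75 − 125 + 5 = 1893.75 kcal/day.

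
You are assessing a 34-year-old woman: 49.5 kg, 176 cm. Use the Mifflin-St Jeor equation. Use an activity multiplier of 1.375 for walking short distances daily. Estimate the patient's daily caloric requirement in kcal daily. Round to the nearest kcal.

Mifflin-St Jeor (female): BMR = 10(49.5) + 6.25(176) − 5(34) − 161 = 495 + 1100 − 170 − 161 = 1264 kcal/day.
TEE = BMR × activity factor = 1264 × 1.375 = 1738 kcal/day.

1738 kcal daily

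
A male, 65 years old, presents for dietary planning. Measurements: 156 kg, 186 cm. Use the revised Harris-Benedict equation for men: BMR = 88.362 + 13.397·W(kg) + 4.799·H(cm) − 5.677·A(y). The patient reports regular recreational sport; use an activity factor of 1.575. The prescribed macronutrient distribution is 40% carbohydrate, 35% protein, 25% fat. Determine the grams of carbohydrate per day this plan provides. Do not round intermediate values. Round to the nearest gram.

Harris-Benedict: BMR = 88.362 + 13.397(156) + 4.799(186) − 5.677(65) = 2701.903 kcal/day.
TEE = 2701.903 × 1.575 = 4255.4972 kcal/day.
Carbohydrate energy = 40% × 4255.4972 = 1702.1989 kcal.
Carbohydrate = 1702.1989 ÷ 4 kcal/g = 425.5497 g.

426 g/day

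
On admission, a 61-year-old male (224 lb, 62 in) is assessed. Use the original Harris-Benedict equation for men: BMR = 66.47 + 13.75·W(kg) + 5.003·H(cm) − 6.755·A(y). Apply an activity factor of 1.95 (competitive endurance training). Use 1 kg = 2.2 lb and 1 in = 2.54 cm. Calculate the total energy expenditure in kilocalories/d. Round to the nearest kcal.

Convert to metric: weight = 224 ÷ 2.2 = 101.8182 kg; height = 62 × 2.54 = 157.48 cm.
Harris-Benedict: BMR = 66.47 + 13.75(101.8182) + 5.003(157.48) − 6.755(61) = 1842.2874 kcal/day.
TEE = BMR × activity factor = 1842.2874 × 1.95 = 3592.4605 kcal/day.

3592 kilocalories/d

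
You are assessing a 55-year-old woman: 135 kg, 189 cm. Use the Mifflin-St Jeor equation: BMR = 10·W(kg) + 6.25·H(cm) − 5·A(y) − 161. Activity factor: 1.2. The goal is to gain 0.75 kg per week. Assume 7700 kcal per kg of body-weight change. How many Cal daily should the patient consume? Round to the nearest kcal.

Mifflin-St Jeor (female): BMR = 10(135) + 6.25(189) − 5(55) − 161 = 1350 + 1181.25 − 275 − 161 = 2095.25 kcal/day.
TEE = 2095.25 × 1.2 = 2514.3 kcal/day.
Required daily surplus = 0.75 × 7700 ÷ 7 = 825 kcal/day.
Target intake = 2514.3 + 825 = 3339.3 kcal/day.

3339 Cal daily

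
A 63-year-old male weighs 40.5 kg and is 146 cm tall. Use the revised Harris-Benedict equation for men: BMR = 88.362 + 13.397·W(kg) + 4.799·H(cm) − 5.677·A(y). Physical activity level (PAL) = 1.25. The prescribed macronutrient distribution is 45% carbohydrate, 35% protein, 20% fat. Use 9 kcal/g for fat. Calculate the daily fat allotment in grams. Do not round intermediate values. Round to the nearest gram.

27 g/day

Harris-Benedict: BMR = 88.362 + 13.397(40.5) + 4.799(146) − 5.677(63) = 973.9435 kcal/day.
TEE = 973.9435 × 1.25 = 1217.4294 kcal/day.
Fat energy = 20% × 1217.4294 = 243.4859 kcal.
Fat = 243.4859 ÷ 9 kcal/g = 27.054 g.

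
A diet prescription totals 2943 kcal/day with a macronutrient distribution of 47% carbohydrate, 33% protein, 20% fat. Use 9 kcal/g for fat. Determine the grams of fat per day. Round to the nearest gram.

65 g/day

Fat energy = 20% × 2943 = 588.6 kcal.
At 9 kcal/g: 588.6 ÷ 9 = 65.4 g.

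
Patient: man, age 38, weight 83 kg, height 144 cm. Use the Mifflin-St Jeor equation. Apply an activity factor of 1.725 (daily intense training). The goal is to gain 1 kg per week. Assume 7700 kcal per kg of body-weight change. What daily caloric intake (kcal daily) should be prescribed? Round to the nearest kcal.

Mifflin-St Jeor (male): BMR = 10(83) + 6.25(144) − 5(38) + 5 = 830 + 900 − 190 + 5 = 1545 kcal/day.
TEE = 1545 × 1.725 = 2665.125 kcal/day.
Required daily surplus = 1 × 7700 ÷ 7 = 1100 kcal/day.
Target intake = 2665.125 + 1100 = 3765.125 kcal/day.

3765 kcal daily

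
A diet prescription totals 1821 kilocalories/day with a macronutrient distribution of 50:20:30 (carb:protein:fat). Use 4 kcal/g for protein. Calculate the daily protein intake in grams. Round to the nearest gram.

91 g/day

Protein energy = 20% × 1821 = 364.2 kcal.
At 4 kcal/g: 364.2 ÷ 4 = 91.05 g.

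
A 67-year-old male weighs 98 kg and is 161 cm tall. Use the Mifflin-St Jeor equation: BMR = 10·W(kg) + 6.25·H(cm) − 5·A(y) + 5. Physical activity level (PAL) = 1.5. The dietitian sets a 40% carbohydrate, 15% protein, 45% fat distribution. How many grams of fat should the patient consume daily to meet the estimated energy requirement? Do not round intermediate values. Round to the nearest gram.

124 g/day

Mifflin-St Jeor (male): BMR = 10(98) + 6.25(161) − 5(67) + 5 = 980 + 1006.25 − 335 + 5 = 1656.25 kcal/day.
TEE = 1656.25 × 1.5 = 2484.375 kcal/day.
Fat energy = 45% × 2484.375 = 1117.9688 kcal.
Fat = 1117.9688 ÷ 9 kcal/g = 124.2188 g.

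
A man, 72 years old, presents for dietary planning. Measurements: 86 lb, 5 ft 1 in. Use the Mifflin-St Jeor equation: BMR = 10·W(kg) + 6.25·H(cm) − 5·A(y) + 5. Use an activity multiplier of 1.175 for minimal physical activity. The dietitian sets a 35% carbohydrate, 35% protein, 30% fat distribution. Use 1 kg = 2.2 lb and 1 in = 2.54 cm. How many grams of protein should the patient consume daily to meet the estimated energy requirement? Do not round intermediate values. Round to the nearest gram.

Convert to metric: weight = 86 ÷ 2.2 = 39.0909 kg; height = (5×12 + 1) × 2.54 = 61 × 2.54 = 154.94 cm.
Mifflin-St Jeor (male): BMR = 10(39.0909) + 6.25(154.94) − 5(72) + 5 = 390.9091 + 968.375 − 360 + 5 = 1004.2841 kcal/day.
TEE = 1004.2841 × 1.175 = 1180.0338 kcal/day.
Protein energy = 35% × 1180.0338 = 413.0118 kcal.
Protein = 413.0118 ÷ 4 kcal/g = 103.253 g.

103 g/day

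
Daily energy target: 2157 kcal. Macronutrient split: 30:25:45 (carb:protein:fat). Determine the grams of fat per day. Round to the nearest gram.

Fat energy = 45% × 2157 = 970.65 kcal.
At 9 kcal/g: 970.65 ÷ 9 = 107.85 g.

108 g/day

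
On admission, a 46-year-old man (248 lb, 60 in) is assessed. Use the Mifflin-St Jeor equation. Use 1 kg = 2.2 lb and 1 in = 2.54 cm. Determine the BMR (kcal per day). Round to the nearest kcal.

Convert to metric: weight = 248 ÷ 2.2 = 112.7273 kg; height = 60 × 2.54 = 152.4 cm.
Mifflin-St Jeor (male): BMR = 10(112.7273) + 6.25(152.4) − 5(46) + 5 = 1127.2727 + 952.5 − 230 + 5 = 1854.7727 kcal/day.

1855 kcal per day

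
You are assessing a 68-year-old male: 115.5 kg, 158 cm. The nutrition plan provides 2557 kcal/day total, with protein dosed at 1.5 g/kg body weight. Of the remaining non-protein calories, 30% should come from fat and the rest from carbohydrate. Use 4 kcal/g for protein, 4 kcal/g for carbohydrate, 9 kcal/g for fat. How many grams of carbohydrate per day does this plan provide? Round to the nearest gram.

326 g/day

Protein = 1.5 × 115.5 = 173.25 g → 173.25 × 4 = 693 kcal.
Non-protein calories = 2557 − 693 = 1864 kcal.
Fat: 30% × 1864 = 559.2 kcal; carbohydrate: 1304.8 kcal.
Carbohydrate: 1304.8 kcal ÷ 4 kcal/g = 326.2 g.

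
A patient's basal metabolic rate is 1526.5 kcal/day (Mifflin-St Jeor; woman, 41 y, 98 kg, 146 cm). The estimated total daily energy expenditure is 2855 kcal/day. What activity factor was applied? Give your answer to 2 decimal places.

Activity factor = TEE ÷ BMR = 2855 ÷ 1526.5 = 1.87.

1.87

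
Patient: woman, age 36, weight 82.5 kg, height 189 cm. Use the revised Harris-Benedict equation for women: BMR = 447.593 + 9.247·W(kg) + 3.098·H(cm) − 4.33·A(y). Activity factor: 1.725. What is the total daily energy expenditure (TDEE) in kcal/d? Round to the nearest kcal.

Harris-Benedict: BMR = 447.593 + 9.247(82.5) + 3.098(189) − 4.33(36) = 1640.1125 kcal/day.
TEE = BMR × activity factor = 1640.1125 × 1.725 = 2829.1941 kcal/day.

2829 kcal/d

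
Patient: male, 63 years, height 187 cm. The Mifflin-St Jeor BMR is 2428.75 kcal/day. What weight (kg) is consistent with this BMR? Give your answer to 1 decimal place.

157.0 kg

2428.75 = 10·W + 6.25(187) − 5(63) + 5
10·W = 2428.75 − 858.75 = 1570, so W = 157 kg.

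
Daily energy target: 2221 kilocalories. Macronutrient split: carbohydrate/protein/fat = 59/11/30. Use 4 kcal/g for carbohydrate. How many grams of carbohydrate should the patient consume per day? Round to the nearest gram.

328 g/day

Carbohydrate energy = 59% × 2221 = 1310.39 kcal.
At 4 kcal/g: 1310.39 ÷ 4 = 327.5975 g.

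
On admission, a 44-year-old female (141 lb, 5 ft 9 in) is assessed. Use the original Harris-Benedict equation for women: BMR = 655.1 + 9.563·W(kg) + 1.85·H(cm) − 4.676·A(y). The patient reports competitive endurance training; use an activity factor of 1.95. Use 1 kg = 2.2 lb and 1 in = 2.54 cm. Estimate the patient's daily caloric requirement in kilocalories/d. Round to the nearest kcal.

Convert to metric: weight = 141 ÷ 2.2 = 64.0909 kg; height = (5×12 + 9) × 2.54 = 69 × 2.54 = 175.26 cm.
Harris-Benedict: BMR = 655.1 + 9.563(64.0909) + 1.85(175.26) − 4.676(44) = 1386.4884 kcal/day.
TEE = BMR × activity factor = 1386.4884 × 1.95 = 2703.6523 kcal/day.

2704 kilocalories/d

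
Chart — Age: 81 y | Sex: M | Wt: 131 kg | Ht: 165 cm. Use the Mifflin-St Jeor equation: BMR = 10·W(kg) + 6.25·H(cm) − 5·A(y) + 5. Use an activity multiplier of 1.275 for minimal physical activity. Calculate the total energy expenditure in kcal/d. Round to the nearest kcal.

Mifflin-St Jeor (male): BMR = 10(131) + 6.25(165) − 5(81) + 5 = 1310 + 1031.25 − 405 + 5 = 1941.25 kcal/day.
TEE = BMR × activity factor = 1941.25 × 1.275 = 2475.0938 kcal/day.

2475 kcal/d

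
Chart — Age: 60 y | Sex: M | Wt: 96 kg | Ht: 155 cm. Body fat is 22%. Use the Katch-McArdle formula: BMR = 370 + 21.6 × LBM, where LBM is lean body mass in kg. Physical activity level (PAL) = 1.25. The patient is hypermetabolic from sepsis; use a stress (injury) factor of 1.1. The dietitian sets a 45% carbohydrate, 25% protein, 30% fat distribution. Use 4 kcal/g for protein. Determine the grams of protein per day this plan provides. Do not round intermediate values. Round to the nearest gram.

LBM = 96 × (1 − 0.22) = 74.88 kg. Katch-McArdle: BMR = 370 + 21.6 × 74.88 = 1987.408 kcal/day.
TEE = 1987.408 × 1.25 = 2484.26 kcal/day.
With stress factor 1.1: 2484.26 × 1.1 = 2732.686 kcal/day.
Protein energy = 25% × 2732.686 = 683.1715 kcal.
Protein = 683.1715 ÷ 4 kcal/g = 170.7929 g.

171 g/day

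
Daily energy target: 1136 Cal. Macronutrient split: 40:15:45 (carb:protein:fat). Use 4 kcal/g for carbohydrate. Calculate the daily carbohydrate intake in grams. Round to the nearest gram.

Carbohydrate energy = 40% × 1136 = 454.4 kcal.
At 4 kcal/g: 454.4 ÷ 4 = 113.6 g.

114 g/day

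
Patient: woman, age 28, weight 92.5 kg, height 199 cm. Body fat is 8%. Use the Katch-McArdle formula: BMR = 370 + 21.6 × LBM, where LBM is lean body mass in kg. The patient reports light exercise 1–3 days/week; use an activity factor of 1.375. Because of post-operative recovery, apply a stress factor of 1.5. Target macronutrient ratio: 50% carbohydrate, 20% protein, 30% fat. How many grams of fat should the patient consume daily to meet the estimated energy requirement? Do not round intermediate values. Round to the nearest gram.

LBM = 92.5 × (1 − 0.08) = 85.1 kg. Katch-McArdle: BMR = 370 + 21.6 × 85.1 = 2208.16 kcal/day.
TEE = 2208.16 × 1.375 = 3036.22 kcal/day.
With stress factor 1.5: 3036.22 × 1.5 = 4554.33 kcal/day.
Fat energy = 30% × 4554.33 = 1366.299 kcal.
Fat = 1366.299 ÷ 9 kcal/g = 151.811 g.

152 g/day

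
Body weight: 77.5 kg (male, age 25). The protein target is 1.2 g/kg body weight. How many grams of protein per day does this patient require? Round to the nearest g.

93 g/day

Protein = 1.2 g/kg × 77.5 kg = 93 g/day.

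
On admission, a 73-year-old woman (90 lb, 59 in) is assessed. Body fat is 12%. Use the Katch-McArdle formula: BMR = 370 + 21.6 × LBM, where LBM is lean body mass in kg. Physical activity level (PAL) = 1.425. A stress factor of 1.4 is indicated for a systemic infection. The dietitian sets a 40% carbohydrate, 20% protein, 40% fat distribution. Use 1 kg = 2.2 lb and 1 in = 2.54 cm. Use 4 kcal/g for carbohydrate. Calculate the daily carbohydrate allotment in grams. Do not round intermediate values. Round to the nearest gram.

229 g/day

Convert to metric: weight = 90 ÷ 2.2 = 40.9091 kg; height = 59 × 2.54 = 149.86 cm.
LBM = 40.9091 × (1 − 0.12) = 36 kg. Katch-McArdle: BMR = 370 + 21.6 × 36 = 1147.6 kcal/day.
TEE = 1147.6 × 1.425 = 1635.33 kcal/day.
With stress factor 1.4: 1635.33 × 1.4 = 2289.462 kcal/day.
Carbohydrate energy = 40% × 2289.462 = 915.7848 kcal.
Carbohydrate = 915.7848 ÷ 4 kcal/g = 228.9462 g.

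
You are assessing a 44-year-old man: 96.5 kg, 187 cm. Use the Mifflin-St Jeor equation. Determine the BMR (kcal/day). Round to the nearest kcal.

Mifflin-St Jeor (male): BMR = 10(96.5) + 6.25(187) − 5(44) + 5 = 965 + 1168.75 − 220 + 5 = 1918.75 kcal/day.

1919 kcal/day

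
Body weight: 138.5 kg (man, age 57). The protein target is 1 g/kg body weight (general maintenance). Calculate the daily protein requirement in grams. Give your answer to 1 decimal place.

138.5 g/day

Protein = 1 g/kg × 138.5 kg = 138.5 g/day.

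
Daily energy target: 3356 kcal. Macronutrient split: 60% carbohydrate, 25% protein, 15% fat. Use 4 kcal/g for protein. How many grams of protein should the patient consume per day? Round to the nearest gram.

210 g/day

Protein energy = 25% × 3356 = 839 kcal.
At 4 kcal/g: 839 ÷ 4 = 209.75 g.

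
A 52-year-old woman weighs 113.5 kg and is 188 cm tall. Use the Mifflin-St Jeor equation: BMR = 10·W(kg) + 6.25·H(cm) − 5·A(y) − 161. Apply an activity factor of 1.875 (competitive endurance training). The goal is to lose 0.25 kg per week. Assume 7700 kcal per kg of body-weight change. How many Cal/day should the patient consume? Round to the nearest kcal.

Mifflin-St Jeor (female): BMR = 10(113.5) + 6.25(188) − 5(52) − 161 = 1135 + 1175 − 260 − 161 = 1889 kcal/day.
TEE = 1889 × 1.875 = 3541.875 kcal/day.
Required daily deficit = 0.25 × 7700 ÷ 7 = 275 kcal/day.
Target intake = 3541.875 − 275 = 3266.875 kcal/day.

3267 Cal/day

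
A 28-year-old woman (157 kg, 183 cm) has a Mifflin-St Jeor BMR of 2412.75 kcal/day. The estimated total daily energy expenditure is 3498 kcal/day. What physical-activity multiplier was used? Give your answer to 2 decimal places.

1.45

Activity factor = TEE ÷ BMR = 3498 ÷ 2412.75 = 1.45.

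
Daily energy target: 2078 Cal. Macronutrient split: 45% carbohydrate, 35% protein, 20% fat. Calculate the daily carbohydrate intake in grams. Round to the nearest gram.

234 g/day

Carbohydrate energy = 45% × 2078 = 935.1 kcal.
At 4 kcal/g: 935.1 ÷ 4 = 233.775 g.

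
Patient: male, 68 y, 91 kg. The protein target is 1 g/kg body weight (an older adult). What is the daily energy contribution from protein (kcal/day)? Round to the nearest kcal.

Protein = 1 g/kg × 91 kg = 91 g/day.
Protein energy = 91 g × 4 kcal/g = 364 kcal/day.

364 kcal/day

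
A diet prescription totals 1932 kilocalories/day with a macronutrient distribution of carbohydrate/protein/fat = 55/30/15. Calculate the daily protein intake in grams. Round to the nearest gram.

145 g/day

Protein energy = 30% × 1932 = 579.6 kcal.
At 4 kcal/g: 579.6 ÷ 4 = 144.9 g.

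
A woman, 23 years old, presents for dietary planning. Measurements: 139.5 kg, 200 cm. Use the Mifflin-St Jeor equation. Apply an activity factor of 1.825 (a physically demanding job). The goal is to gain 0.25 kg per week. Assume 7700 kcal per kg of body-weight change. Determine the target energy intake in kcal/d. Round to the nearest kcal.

Mifflin-St Jeor (female): BMR = 10(139.5) + 6.25(200) − 5(23) − 161 = 1395 + 1250 − 115 − 161 = 2369 kcal/day.
TEE = 2369 × 1.825 = 4323.425 kcal/day.
Required daily surplus = 0.25 × 7700 ÷ 7 = 275 kcal/day.
Target intake = 4323.425 + 275 = 4598.425 kcal/day.

4598 kcal/d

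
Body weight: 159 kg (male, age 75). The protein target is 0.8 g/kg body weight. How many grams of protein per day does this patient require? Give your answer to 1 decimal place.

127.2 g/day

Protein = 0.8 g/kg × 159 kg = 127.2 g/day.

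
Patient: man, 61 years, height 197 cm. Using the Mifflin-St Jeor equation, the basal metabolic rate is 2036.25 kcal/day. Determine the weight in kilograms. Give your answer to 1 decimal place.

2036.25 = 10·W + 6.25(197) − 5(61) + 5
10·W = 2036.25 − 931.25 = 1105, so W = 110.5 kg.

110.5 kg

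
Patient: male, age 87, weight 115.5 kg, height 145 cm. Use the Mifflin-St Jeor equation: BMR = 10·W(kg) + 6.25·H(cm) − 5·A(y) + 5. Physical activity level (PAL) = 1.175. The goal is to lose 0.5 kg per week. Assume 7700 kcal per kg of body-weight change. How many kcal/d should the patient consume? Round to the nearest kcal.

1367 kcal/d

Mifflin-St Jeor (male): BMR = 10(115.5) + 6.25(145) − 5(87) + 5 = 1155 + 906.25 − 435 + 5 = 1631.25 kcal/day.
TEE = 1631.25 × 1.175 = 1916.7188 kcal/day.
Required daily deficit = 0.5 × 7700 ÷ 7 = 550 kcal/day.
Target intake = 1916.7188 − 550 = 1366.7188 kcal/day.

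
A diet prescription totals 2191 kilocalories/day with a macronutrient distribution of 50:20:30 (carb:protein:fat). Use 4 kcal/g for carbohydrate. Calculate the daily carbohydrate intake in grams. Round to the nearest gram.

Carbohydrate energy = 50% × 2191 = 1095.5 kcal.
At 4 kcal/g: 1095.5 ÷ 4 = 273.875 g.

274 g/day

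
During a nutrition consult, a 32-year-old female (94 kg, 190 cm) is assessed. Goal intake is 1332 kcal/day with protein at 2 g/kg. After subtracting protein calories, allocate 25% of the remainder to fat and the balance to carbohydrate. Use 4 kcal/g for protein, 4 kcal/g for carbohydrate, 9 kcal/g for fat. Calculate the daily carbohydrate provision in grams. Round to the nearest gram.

Protein = 2 × 94 = 188 g → 188 × 4 = 752 kcal.
Non-protein calories = 1332 − 752 = 580 kcal.
Fat: 25% × 580 = 145 kcal; carbohydrate: 435 kcal.
Carbohydrate: 435 kcal ÷ 4 kcal/g = 108.75 g.

109 g/day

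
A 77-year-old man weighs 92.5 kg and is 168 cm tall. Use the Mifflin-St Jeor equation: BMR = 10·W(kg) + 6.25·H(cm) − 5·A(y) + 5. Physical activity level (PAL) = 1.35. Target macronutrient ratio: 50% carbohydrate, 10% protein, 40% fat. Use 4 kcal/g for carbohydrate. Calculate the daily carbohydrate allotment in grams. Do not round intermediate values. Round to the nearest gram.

Mifflin-St Jeor (male): BMR = 10(92.5) + 6.25(168) − 5(77) + 5 = 925 + 1050 − 385 + 5 = 1595 kcal/day.
TEE = 1595 × 1.35 = 2153.25 kcal/day.
Carbohydrate energy = 50% × 2153.25 = 1076.625 kcal.
Carbohydrate = 1076.625 ÷ 4 kcal/g = 269.1563 g.

269 g/day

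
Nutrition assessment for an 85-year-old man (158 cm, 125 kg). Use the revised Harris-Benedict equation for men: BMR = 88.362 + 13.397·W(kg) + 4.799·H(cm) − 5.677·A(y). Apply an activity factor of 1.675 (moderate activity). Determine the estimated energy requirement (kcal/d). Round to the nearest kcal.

3415 kcal/d

Harris-Benedict: BMR = 88.362 + 13.397(125) + 4.799(158) − 5.677(85) = 2038.684 kcal/day.
TEE = BMR × activity factor = 2038.684 × 1.675 = 3414.7957 kcal/day.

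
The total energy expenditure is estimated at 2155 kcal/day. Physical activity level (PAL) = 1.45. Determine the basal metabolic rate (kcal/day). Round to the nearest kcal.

BMR = TEE ÷ activity factor = 2155 ÷ 1.45 = 1486.2069 kcal/day.

1486 kcal/day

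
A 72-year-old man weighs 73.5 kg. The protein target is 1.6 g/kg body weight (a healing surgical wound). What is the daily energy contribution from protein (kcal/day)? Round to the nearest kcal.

470 kcal/day

Protein = 1.6 g/kg × 73.5 kg = 117.6 g/day.
Protein energy = 117.6 g × 4 kcal/g = 470.4 kcal/day.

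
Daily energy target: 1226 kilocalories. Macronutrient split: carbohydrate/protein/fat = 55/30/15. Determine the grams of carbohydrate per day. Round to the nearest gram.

Carbohydrate energy = 55% × 1226 = 674.3 kcal.
At 4 kcal/g: 674.3 ÷ 4 = 168.575 g.

169 g/day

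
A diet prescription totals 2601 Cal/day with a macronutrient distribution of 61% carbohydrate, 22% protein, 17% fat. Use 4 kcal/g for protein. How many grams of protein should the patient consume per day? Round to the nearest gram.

Protein energy = 22% × 2601 = 572.22 kcal.
At 4 kcal/g: 572.22 ÷ 4 = 143.055 g.

143 g/day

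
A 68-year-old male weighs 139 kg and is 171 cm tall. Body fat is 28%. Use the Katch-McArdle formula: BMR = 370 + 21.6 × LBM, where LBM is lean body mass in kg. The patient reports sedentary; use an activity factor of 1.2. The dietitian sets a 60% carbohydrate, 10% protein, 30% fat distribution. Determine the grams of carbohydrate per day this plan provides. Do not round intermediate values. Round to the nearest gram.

456 g/day

LBM = 139 × (1 − 0.28) = 100.08 kg. Katch-McArdle: BMR = 370 + 21.6 × 100.08 = 2531.728 kcal/day.
TEE = 2531.728 × 1.2 = 3038.0736 kcal/day.
Carbohydrate energy = 60% × 3038.0736 = 1822.8442 kcal.
Carbohydrate = 1822.8442 ÷ 4 kcal/g = 455.711 g.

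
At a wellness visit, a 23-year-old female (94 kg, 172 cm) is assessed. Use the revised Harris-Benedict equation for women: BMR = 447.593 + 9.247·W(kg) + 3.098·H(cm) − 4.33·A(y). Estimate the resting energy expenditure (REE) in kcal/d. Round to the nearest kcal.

1750 kcal/d

Harris-Benedict: BMR = 447.593 + 9.247(94) + 3.098(172) − 4.33(23) = 1750.077 kcal/day.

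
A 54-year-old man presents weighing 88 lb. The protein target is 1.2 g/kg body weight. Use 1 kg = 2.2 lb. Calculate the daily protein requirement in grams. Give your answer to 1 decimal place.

Weight in kg = 88 ÷ 2.2 = 40 kg.
Protein = 1.2 g/kg × 40 kg = 48 g/day.

48.0 g/day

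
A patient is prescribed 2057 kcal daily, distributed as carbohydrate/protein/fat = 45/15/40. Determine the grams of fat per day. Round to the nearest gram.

91 g/day

Fat energy = 40% × 2057 = 822.8 kcal.
At 9 kcal/g: 822.8 ÷ 9 = 91.4222 g.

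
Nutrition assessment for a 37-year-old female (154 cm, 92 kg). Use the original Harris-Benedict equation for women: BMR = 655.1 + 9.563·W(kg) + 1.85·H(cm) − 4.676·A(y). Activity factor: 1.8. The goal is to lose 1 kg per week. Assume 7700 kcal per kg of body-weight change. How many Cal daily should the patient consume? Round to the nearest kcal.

Harris-Benedict: BMR = 655.1 + 9.563(92) + 1.85(154) − 4.676(37) = 1646.784 kcal/day.
TEE = 1646.784 × 1.8 = 2964.2112 kcal/day.
Required daily deficit = 1 × 7700 ÷ 7 = 1100 kcal/day.
Target intake = 2964.2112 − 1100 = 1864.2112 kcal/day.

1864 Cal daily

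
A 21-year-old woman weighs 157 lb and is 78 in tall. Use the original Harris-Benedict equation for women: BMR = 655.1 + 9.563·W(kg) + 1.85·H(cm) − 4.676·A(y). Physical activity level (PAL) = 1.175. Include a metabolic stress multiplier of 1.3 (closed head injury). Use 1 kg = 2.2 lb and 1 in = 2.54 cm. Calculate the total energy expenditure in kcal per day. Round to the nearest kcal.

2453 kcal per day

Convert to metric: weight = 157 ÷ 2.2 = 71.3636 kg; height = 78 × 2.54 = 198.12 cm.
Harris-Benedict: BMR = 655.1 + 9.563(71.3636) + 1.85(198.12) − 4.676(21) = 1605.8765 kcal/day.
TEE = BMR × activity factor = 1605.8765 × 1.175 = 1886.9048 kcal/day.
Apply stress factor: 1886.9048 × 1.3 = 2452.9763 kcal/day.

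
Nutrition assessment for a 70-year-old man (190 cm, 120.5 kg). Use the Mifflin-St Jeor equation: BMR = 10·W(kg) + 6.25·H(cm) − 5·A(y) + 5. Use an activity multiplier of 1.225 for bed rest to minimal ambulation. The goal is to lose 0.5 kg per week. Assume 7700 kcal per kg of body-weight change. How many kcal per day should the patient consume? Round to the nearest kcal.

Mifflin-St Jeor (male): BMR = 10(120.5) + 6.25(190) − 5(70) + 5 = 1205 + 1187.5 − 350 + 5 = 2047.5 kcal/day.
TEE = 2047.5 × 1.225 = 2508.1875 kcal/day.
Required daily deficit = 0.5 × 7700 ÷ 7 = 550 kcal/day.
Target intake = 2508.1875 − 550 = 1958.1875 kcal/day.

1958 kcal per day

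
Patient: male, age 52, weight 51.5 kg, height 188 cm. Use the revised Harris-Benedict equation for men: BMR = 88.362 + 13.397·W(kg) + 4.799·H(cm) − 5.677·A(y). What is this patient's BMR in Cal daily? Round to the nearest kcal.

Harris-Benedict: BMR = 88.362 + 13.397(51.5) + 4.799(188) − 5.677(52) = 1385.3155 kcal/day.

1385 Cal daily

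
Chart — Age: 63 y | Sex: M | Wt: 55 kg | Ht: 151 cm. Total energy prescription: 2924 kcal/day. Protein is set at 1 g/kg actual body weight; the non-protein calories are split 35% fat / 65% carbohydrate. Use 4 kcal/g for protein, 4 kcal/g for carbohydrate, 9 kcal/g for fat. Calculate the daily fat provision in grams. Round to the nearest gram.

105 g/day

Protein = 1 × 55 = 55 g → 55 × 4 = 220 kcal.
Non-protein calories = 2924 − 220 = 2704 kcal.
Fat: 35% × 2704 = 946.4 kcal; carbohydrate: 1757.6 kcal.
Fat: 946.4 kcal ÷ 9 kcal/g = 105.1556 g.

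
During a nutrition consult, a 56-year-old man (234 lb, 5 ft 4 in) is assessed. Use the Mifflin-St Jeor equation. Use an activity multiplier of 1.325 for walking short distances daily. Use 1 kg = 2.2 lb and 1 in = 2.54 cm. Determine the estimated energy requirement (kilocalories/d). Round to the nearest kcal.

2391 kilocalories/d

Convert to metric: weight = 234 ÷ 2.2 = 106.3636 kg; height = (5×12 + 4) × 2.54 = 64 × 2.54 = 162.56 cm.
Mifflin-St Jeor (male): BMR = 10(106.3636) + 6.25(162.56) − 5(56) + 5 = 1063.6364 + 1016 − 280 + 5 = 1804.6364 kcal/day.
TEE = BMR × activity factor = 1804.6364 × 1.325 = 2391.1432 kcal/day.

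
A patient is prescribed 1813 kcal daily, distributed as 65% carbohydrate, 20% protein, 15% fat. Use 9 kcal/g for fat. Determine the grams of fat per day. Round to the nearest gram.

Fat energy = 15% × 1813 = 271.95 kcal.
At 9 kcal/g: 271.95 ÷ 9 = 30.2167 g.

30 g/day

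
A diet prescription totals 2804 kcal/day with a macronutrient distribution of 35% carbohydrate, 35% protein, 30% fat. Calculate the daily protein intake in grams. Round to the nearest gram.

Protein energy = 35% × 2804 = 981.4 kcal.
At 4 kcal/g: 981.4 ÷ 4 = 245.35 g.

245 g/day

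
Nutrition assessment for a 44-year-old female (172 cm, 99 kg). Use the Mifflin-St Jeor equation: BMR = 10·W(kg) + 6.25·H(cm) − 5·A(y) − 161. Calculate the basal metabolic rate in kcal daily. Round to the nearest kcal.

Mifflin-St Jeor (female): BMR = 10(99) + 6.25(172) − 5(44) − 161 = 990 + 1075 − 220 − 161 = 1684 kcal/day.

1684 kcal daily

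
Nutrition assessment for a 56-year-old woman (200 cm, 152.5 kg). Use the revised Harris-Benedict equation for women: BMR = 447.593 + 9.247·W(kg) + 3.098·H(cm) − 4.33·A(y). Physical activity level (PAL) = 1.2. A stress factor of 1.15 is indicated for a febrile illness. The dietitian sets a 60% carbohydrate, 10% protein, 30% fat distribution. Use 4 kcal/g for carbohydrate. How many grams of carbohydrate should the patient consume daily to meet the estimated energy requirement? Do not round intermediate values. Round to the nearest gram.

463 g/day

Harris-Benedict: BMR = 447.593 + 9.247(152.5) + 3.098(200) − 4.33(56) = 2234.8805 kcal/day.
TEE = 2234.8805 × 1.2 = 2681.8566 kcal/day.
With stress factor 1.15: 2681.8566 × 1.15 = 3084.1351 kcal/day.
Carbohydrate energy = 60% × 3084.1351 = 1850.4811 kcal.
Carbohydrate = 1850.4811 ÷ 4 kcal/g = 462.6203 g.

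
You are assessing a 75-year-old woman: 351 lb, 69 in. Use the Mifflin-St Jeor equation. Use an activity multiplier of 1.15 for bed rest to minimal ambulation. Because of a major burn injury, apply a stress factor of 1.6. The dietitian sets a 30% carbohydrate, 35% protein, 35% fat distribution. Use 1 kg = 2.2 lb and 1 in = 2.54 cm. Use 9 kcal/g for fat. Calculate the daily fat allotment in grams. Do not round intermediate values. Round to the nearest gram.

Convert to metric: weight = 351 ÷ 2.2 = 159.5455 kg; height = 69 × 2.54 = 175.26 cm.
Mifflin-St Jeor (female): BMR = 10(159.5455) + 6.25(175.26) − 5(75) − 161 = 1595.4545 + 1095.375 − 375 − 161 = 2154.8295 kcal/day.
TEE = 2154.8295 × 1.15 = 2478.054 kcal/day.
With stress factor 1.6: 2478.054 × 1.6 = 3964.8864 kcal/day.
Fat energy = 35% × 3964.8864 = 1387.7102 kcal.
Fat = 1387.7102 ÷ 9 kcal/g = 154.19 g.

154 g/day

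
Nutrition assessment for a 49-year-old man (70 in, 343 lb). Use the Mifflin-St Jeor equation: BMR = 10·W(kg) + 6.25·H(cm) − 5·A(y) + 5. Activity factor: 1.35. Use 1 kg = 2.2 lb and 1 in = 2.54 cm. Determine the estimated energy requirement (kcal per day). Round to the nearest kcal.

Convert to metric: weight = 343 ÷ 2.2 = 155.9091 kg; height = 70 × 2.54 = 177.8 cm.
Mifflin-St Jeor (male): BMR = 10(155.9091) + 6.25(177.8) − 5(49) + 5 = 1559.0909 + 1111.25 − 245 + 5 = 2430.3409 kcal/day.
TEE = BMR × activity factor = 2430.3409 × 1.35 = 3280.9602 kcal/day.

3281 kcal per day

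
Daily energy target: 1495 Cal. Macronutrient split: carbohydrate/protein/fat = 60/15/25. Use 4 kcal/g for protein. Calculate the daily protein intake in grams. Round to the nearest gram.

56 g/day

Protein energy = 15% × 1495 = 224.25 kcal.
At 4 kcal/g: 224.25 ÷ 4 = 56.0625 g.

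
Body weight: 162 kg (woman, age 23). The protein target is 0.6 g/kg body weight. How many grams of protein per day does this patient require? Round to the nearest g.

Protein = 0.6 g/kg × 162 kg = 97.2 g/day.

97 g/day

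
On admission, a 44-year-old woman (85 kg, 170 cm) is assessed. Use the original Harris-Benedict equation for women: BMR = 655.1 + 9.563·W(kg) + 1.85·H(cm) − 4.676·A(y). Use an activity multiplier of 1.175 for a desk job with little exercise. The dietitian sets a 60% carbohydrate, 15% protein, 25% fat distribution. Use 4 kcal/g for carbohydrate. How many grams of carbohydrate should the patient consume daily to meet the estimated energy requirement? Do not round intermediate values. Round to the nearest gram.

278 g/day

Harris-Benedict: BMR = 655.1 + 9.563(85) + 1.85(170) − 4.676(44) = 1576.711 kcal/day.
TEE = 1576.711 × 1.175 = 1852.6354 kcal/day.
Carbohydrate energy = 60% × 1852.6354 = 1111.5813 kcal.
Carbohydrate = 1111.5813 ÷ 4 kcal/g = 277.8953 g.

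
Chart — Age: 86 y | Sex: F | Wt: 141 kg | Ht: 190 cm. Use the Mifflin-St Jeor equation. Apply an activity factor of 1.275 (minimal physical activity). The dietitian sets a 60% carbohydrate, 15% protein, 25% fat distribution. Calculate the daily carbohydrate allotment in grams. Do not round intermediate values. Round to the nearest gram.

Mifflin-St Jeor (female): BMR = 10(141) + 6.25(190) − 5(86) − 161 = 1410 + 1187.5 − 430 − 161 = 2006.5 kcal/day.
TEE = 2006.5 × 1.275 = 2558.2875 kcal/day.
Carbohydrate energy = 60% × 2558.2875 = 1534.9725 kcal.
Carbohydrate = 1534.9725 ÷ 4 kcal/g = 383.7431 g.

384 g/day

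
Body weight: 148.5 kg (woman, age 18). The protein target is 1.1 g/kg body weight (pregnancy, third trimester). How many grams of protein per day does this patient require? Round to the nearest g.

Protein = 1.1 g/kg × 148.5 kg = 163.35 g/day.

163 g/day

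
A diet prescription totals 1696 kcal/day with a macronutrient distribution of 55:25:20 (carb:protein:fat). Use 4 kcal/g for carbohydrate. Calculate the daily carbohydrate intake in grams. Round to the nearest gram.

Carbohydrate energy = 55% × 1696 = 932.8 kcal.
At 4 kcal/g: 932.8 ÷ 4 = 233.2 g.

233 g/day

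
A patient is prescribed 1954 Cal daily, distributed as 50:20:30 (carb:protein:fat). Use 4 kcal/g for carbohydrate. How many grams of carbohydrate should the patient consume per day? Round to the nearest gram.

Carbohydrate energy = 50% × 1954 = 977 kcal.
At 4 kcal/g: 977 ÷ 4 = 244.25 g.

244 g/day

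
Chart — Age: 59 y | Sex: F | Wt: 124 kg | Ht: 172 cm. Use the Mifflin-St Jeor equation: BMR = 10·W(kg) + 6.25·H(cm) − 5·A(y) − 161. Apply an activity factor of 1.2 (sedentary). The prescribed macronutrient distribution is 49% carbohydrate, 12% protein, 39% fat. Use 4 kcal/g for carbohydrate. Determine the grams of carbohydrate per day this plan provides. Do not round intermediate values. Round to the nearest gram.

273 g/day

Mifflin-St Jeor (female): BMR = 10(124) + 6.25(172) − 5(59) − 161 = 1240 + 1075 − 295 − 161 = 1859 kcal/day.
TEE = 1859 × 1.2 = 2230.8 kcal/day.
Carbohydrate energy = 49% × 2230.8 = 1093.092 kcal.
Carbohydrate = 1093.092 ÷ 4 kcal/g = 273.273 g.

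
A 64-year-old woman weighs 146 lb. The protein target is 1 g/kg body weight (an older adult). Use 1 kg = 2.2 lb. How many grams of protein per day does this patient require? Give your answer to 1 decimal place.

Weight in kg = 146 ÷ 2.2 = 66.3636 kg.
Protein = 1 g/kg × 66.3636 kg = 66.3636 g/day.

66.4 g/day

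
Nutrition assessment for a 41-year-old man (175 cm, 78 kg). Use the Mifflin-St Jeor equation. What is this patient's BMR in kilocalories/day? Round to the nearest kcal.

Mifflin-St Jeor (male): BMR = 10(78) + 6.25(175) − 5(41) + 5 = 780 + 1093.75 − 205 + 5 = 1673.75 kcal/day.

1674 kilocalories/day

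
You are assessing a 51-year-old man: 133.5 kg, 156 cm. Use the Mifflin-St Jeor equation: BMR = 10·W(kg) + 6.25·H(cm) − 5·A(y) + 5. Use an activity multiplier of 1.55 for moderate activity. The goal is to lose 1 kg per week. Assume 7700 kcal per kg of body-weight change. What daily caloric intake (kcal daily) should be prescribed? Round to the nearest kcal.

Mifflin-St Jeor (male): BMR = 10(133.5) + 6.25(156) − 5(51) + 5 = 1335 + 975 − 255 + 5 = 2060 kcal/day.
TEE = 2060 × 1.55 = 3193 kcal/day.
Required daily deficit = 1 × 7700 ÷ 7 = 1100 kcal/day.
Target intake = 3193 − 1100 = 2093 kcal/day.

2093 kcal daily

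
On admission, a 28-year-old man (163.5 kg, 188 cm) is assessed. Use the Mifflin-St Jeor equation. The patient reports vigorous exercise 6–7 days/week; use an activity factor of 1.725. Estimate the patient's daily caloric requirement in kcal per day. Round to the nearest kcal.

Mifflin-St Jeor (male): BMR = 10(163.5) + 6.25(188) − 5(28) + 5 = 1635 + 1175 − 140 + 5 = 2675 kcal/day.
TEE = BMR × activity factor = 2675 × 1.725 = 4614.375 kcal/day.

4614 kcal per day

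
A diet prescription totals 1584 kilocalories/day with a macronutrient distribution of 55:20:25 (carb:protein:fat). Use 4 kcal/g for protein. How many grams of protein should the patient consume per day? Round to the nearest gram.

Protein energy = 20% × 1584 = 316.8 kcal.
At 4 kcal/g: 316.8 ÷ 4 = 79.2 g.

79 g/day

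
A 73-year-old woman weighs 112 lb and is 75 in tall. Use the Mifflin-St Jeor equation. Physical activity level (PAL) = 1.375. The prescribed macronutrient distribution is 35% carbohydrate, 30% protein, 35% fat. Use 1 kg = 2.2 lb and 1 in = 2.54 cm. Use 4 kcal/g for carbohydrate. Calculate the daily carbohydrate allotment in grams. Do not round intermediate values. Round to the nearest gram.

141 g/day

Convert to metric: weight = 112 ÷ 2.2 = 50.9091 kg; height = 75 × 2.54 = 190.5 cm.
Mifflin-St Jeor (female): BMR = 10(50.9091) + 6.25(190.5) − 5(73) − 161 = 509.0909 + 1190.625 − 365 − 161 = 1173.7159 kcal/day.
TEE = 1173.7159 × 1.375 = 1613.8594 kcal/day.
Carbohydrate energy = 35% × 1613.8594 = 564.8508 kcal.
Carbohydrate = 564.8508 ÷ 4 kcal/g = 141.2127 g.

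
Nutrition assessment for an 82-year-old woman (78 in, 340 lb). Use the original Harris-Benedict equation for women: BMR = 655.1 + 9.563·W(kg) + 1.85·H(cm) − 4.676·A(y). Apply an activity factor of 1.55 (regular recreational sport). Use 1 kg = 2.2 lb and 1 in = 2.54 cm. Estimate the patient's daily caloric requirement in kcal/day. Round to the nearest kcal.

Convert to metric: weight = 340 ÷ 2.2 = 154.5455 kg; height = 78 × 2.54 = 198.12 cm.
Harris-Benedict: BMR = 655.1 + 9.563(154.5455) + 1.85(198.12) − 4.676(82) = 2116.1082 kcal/day.
TEE = BMR × activity factor = 2116.1082 × 1.55 = 3279.9677 kcal/day.

3280 kcal/day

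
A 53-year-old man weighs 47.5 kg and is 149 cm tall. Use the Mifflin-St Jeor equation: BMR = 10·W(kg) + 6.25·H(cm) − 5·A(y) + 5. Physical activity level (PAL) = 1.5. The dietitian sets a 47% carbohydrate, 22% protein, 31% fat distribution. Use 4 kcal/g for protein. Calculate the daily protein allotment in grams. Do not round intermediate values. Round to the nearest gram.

Mifflin-St Jeor (male): BMR = 10(47.5) + 6.25(149) − 5(53) + 5 = 475 + 931.25 − 265 + 5 = 1146.25 kcal/day.
TEE = 1146.25 × 1.5 = 1719.375 kcal/day.
Protein energy = 22% × 1719.375 = 378.2625 kcal.
Protein = 378.2625 ÷ 4 kcal/g = 94.5656 g.

95 g/day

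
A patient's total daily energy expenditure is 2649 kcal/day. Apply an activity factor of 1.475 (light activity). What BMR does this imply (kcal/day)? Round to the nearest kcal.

BMR = TEE ÷ activity factor = 2649 ÷ 1.475 = 1795.9322 kcal/day.

1796 kcal/day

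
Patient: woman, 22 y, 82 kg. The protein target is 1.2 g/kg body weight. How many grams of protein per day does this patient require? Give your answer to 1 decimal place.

Protein = 1.2 g/kg × 82 kg = 98.4 g/day.

98.4 g/day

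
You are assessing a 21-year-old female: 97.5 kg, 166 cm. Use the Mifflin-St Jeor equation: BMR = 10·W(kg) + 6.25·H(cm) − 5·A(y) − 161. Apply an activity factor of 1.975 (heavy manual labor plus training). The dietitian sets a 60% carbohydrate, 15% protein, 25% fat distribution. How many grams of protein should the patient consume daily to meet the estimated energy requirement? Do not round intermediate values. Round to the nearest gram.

129 g/day

Mifflin-St Jeor (female): BMR = 10(97.5) + 6.25(166) − 5(21) − 161 = 975 + 1037.5 − 105 − 161 = 1746.5 kcal/day.
TEE = 1746.5 × 1.975 = 3449.3375 kcal/day.
Protein energy = 15% × 3449.3375 = 517.4006 kcal.
Protein = 517.4006 ÷ 4 kcal/g = 129.3502 g.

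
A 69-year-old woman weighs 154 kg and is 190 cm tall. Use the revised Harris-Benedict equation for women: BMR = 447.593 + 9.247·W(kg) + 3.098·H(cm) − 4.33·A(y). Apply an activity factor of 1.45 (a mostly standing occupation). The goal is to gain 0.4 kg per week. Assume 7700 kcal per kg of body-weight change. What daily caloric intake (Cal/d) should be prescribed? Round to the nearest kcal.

3574 Cal/d

Harris-Benedict: BMR = 447.593 + 9.247(154) + 3.098(190) − 4.33(69) = 2161.481 kcal/day.
TEE = 2161.481 × 1.45 = 3134.1475 kcal/day.
Required daily surplus = 0.4 × 7700 ÷ 7 = 440 kcal/day.
Target intake = 3134.1475 + 440 = 3574.1475 kcal/day.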